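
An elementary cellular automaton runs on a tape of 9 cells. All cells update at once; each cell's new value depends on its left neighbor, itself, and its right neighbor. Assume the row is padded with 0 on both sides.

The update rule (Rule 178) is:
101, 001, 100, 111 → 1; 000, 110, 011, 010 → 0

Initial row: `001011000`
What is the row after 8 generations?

010100100
101011010
010100101
101011010  (repeats generation 2; period 2)
generation 8: 101011010

101011010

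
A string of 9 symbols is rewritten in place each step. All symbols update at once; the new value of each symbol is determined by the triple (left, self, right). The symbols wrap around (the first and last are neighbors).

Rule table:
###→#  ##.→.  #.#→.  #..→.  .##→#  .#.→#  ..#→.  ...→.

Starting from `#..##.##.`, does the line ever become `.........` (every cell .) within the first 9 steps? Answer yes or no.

#..#..#..
#..#..#..  (fixed point — unchanged through step 9)
step 9 is #..#..#.., still not uniform .

no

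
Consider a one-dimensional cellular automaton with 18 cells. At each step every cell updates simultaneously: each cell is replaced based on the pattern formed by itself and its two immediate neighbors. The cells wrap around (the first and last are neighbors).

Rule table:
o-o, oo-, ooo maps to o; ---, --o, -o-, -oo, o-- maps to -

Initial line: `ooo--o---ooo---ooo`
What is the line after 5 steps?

--o---------------

step 1: ooo-------oo----oo
step 2: ooo--------o-----o
step 3: ooo---------------
step 4: -oo---------------
step 5: --o---------------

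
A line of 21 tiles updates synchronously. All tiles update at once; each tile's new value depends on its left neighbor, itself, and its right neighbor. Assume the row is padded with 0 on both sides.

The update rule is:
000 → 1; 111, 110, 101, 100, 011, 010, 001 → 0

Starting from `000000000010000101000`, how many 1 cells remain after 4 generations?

4

generation 1: 111111111000110000011
generation 2: 000000000010000111000
generation 3: 111111111000110000011  (repeats generation 1; period 2)
generation 4: 000000000010000111000
count of 1: 4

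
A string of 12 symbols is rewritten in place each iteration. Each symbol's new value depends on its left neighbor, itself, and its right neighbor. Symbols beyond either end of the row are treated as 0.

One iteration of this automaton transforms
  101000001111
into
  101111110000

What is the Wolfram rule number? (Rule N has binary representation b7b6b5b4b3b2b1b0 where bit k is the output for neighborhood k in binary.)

23

position 9: 111 → 0  (bit 7 = 0)
position 11: 110 → 0  (bit 6 = 0)
position 1: 101 → 0  (bit 5 = 0)
position 3: 100 → 1  (bit 4 = 1)
position 8: 011 → 0  (bit 3 = 0)
position 0: 010 → 1  (bit 2 = 1)
position 7: 001 → 1  (bit 1 = 1)
position 4: 000 → 1  (bit 0 = 1)
bits b7..b0 = 00010111 = 23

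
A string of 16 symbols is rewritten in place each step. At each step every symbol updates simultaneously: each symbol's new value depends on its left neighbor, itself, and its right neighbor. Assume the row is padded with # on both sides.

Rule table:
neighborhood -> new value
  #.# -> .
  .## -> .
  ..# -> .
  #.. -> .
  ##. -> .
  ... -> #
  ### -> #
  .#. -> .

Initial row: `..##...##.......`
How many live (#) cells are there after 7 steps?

8

.....#....#####.
.###...##..###..
..#..#......#...
.......####...#.
.#####..##..#...
..###.........#.
...#..#######...
count of #: 8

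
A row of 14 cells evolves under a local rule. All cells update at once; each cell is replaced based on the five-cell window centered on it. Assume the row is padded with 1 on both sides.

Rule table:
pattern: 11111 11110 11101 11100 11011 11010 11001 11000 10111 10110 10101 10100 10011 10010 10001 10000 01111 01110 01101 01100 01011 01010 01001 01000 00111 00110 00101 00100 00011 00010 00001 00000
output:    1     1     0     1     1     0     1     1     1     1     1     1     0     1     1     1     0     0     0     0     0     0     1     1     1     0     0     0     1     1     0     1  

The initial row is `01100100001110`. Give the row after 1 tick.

11011011011001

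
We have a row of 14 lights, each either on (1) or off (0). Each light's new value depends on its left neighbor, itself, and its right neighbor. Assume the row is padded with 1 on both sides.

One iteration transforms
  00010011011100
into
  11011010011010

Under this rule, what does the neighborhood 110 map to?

0

At position 7 the neighborhood is 110; the next row has 0 there.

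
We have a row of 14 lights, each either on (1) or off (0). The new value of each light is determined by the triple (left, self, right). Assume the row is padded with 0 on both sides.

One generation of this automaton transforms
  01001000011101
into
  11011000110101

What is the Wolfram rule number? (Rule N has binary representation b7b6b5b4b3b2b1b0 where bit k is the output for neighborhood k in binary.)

78

position 10: 111 → 0  (bit 7 = 0)
position 11: 110 → 1  (bit 6 = 1)
position 12: 101 → 0  (bit 5 = 0)
position 2: 100 → 0  (bit 4 = 0)
position 9: 011 → 1  (bit 3 = 1)
position 1: 010 → 1  (bit 2 = 1)
position 0: 001 → 1  (bit 1 = 1)
position 6: 000 → 0  (bit 0 = 0)
bits b7..b0 = 01001110 = 78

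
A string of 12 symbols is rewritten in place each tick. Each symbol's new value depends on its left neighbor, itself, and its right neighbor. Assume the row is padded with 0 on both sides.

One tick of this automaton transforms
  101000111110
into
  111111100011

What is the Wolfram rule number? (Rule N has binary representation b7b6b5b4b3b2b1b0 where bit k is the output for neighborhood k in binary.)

127

position 7: 111 → 0  (bit 7 = 0)
position 10: 110 → 1  (bit 6 = 1)
position 1: 101 → 1  (bit 5 = 1)
position 3: 100 → 1  (bit 4 = 1)
position 6: 011 → 1  (bit 3 = 1)
position 0: 010 → 1  (bit 2 = 1)
position 5: 001 → 1  (bit 1 = 1)
position 4: 000 → 1  (bit 0 = 1)
bits b7..b0 = 01111111 = 127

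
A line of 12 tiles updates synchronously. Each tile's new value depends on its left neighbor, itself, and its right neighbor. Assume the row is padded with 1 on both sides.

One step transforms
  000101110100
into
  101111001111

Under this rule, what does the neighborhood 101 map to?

At position 4 the neighborhood is 101; the next row has 1 there.

1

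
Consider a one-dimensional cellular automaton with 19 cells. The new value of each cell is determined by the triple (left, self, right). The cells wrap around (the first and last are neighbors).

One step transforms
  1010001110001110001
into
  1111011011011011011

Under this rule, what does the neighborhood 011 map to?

1

At position 6 the neighborhood is 011; the next row has 1 there.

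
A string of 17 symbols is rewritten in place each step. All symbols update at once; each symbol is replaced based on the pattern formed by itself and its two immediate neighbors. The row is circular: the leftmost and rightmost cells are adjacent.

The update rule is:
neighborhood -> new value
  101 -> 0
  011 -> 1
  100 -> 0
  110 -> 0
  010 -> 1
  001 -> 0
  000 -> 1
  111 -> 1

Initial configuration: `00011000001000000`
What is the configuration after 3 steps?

00010010001011111

step 1: 11010011101011111
step 2: 10010011001011111
step 3: 00010010001011111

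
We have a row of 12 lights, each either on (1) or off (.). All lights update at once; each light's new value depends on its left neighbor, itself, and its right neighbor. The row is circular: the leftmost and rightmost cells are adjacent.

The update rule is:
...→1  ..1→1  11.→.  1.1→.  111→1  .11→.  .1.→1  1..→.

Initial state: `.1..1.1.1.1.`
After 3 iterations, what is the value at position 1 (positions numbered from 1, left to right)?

11.11.1.1.1.
......1.1.1.
1111111.1.1.
position 1 holds 1

1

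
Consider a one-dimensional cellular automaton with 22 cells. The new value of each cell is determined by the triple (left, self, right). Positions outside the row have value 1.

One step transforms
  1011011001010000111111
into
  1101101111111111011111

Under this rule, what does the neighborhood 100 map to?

1

At position 7 the neighborhood is 100; the next row has 1 there.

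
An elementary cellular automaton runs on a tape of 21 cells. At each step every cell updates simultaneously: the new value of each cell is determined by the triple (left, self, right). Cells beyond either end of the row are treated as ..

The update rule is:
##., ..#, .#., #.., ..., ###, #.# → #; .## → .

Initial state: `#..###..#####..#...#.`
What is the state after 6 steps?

#.##.###.####.#######

step 1: ###.####.############
step 2: .###.####.###########
step 3: #.###.####.##########
step 4: ##.###.####.#########
step 5: .##.###.####.########
step 6: #.##.###.####.#######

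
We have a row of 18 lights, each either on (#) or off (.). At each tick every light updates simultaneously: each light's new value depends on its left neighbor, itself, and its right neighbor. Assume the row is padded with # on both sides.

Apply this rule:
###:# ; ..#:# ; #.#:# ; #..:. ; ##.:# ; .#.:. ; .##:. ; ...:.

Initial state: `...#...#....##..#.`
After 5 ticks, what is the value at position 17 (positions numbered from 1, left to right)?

tick 1: ..#...#....#.#.#.#
tick 2: .#...#....#.#.#.#.
tick 3: #...#....#.#.#.#.#
tick 4: #..#....#.#.#.#.#.
tick 5: #.#....#.#.#.#.#.#
position 17 holds .

.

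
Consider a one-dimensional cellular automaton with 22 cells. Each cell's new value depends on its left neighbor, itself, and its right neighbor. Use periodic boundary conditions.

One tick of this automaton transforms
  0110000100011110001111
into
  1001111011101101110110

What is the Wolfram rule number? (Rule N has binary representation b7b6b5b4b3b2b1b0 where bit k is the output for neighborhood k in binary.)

position 12: 111 → 1  (bit 7 = 1)
position 2: 110 → 0  (bit 6 = 0)
position 0: 101 → 1  (bit 5 = 1)
position 3: 100 → 1  (bit 4 = 1)
position 1: 011 → 0  (bit 3 = 0)
position 7: 010 → 0  (bit 2 = 0)
position 6: 001 → 1  (bit 1 = 1)
position 4: 000 → 1  (bit 0 = 1)
bits b7..b0 = 10110011 = 179

179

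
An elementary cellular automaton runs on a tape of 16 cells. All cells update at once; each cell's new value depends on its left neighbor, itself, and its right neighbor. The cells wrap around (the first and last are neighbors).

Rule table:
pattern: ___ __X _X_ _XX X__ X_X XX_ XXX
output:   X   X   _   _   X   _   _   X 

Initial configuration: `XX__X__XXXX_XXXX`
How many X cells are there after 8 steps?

6

X_XX_XX_XX___XXX
__________XXX_XX
XXXXXXXXXX_X____
_XXXXXXXX___XXXX
__XXXXXX_XXX_XX_
XX_XXXX___X____X
X___XX_XXX_XXXX_
_XXX____X___XX__
count of X: 6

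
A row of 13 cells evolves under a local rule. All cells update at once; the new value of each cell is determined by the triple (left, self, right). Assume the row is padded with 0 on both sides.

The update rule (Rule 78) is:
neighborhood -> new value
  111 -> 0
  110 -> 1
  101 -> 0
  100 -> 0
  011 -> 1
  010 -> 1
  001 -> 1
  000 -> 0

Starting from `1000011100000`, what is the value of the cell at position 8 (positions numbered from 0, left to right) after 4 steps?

0

1000110100000
1001110100000
1011010100000
1011010100000
position 8 holds 0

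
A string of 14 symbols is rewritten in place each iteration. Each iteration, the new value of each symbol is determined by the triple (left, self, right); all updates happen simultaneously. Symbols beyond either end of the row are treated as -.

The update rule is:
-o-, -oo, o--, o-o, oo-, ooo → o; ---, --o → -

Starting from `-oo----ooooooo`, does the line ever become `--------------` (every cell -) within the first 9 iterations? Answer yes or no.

-ooo---ooooooo
-oooo--ooooooo
-ooooo-ooooooo
-ooooooooooooo
-ooooooooooooo  (fixed point — unchanged through iteration 9)
iteration 9 is -ooooooooooooo, still not uniform -

no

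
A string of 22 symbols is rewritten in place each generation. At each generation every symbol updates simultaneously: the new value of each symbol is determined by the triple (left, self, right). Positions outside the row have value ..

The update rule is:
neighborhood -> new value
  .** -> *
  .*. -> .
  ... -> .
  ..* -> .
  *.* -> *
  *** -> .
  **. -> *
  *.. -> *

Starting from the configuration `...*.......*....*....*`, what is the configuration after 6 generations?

.........*.......*....

....*.......*....*....
.....*.......*....*...
......*.......*....*..
.......*.......*....*.
........*.......*....*
.........*.......*....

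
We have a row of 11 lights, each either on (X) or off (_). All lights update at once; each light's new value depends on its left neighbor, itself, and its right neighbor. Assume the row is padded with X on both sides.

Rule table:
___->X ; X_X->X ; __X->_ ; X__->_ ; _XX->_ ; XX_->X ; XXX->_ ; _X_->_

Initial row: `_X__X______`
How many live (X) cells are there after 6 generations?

3

generation 1: X_____XXXX_
generation 2: X_XXX____XX
generation 3: XX__X_XX___
generation 4: _X___X_X_X_
generation 5: X__X__X_X_X
generation 6: X______X_X_
count of X: 3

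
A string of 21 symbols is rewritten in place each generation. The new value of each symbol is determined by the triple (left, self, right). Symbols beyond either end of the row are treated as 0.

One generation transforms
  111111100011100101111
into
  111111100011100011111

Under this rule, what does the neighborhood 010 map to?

At position 15 the neighborhood is 010; the next row has 0 there.

0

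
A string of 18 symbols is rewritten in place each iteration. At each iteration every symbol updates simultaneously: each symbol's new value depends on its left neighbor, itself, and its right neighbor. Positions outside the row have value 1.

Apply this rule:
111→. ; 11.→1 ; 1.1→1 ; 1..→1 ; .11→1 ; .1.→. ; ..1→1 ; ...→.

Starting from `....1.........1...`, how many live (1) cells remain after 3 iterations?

iteration 1: 1..1.1.......1.1.1
iteration 2: 111.1.1.....1.1.11
iteration 3: ..11.1.1...1.1.11.
count of 1: 8

8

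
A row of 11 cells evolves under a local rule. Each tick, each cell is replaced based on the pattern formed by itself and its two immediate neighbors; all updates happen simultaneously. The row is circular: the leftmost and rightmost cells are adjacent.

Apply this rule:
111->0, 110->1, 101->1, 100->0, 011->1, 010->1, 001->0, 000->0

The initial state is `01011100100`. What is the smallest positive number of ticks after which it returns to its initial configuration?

2

tick 1: 01110100100
tick 2: 01011100100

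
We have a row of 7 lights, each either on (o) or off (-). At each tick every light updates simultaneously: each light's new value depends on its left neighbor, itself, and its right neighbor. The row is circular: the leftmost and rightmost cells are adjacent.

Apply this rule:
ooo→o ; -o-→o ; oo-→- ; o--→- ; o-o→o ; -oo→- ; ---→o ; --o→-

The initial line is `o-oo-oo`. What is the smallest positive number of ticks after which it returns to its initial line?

tick 1: -o--o-o
tick 2: oo--ooo
tick 3: o----oo
tick 4: --oo--o
tick 5: ------o
tick 6: -oooo-o
tick 7: o-oo-oo

7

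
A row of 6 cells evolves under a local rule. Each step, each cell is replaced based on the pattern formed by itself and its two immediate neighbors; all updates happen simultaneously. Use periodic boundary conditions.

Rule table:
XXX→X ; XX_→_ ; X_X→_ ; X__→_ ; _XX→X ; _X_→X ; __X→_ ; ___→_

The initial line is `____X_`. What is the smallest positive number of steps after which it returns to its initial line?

____X_

1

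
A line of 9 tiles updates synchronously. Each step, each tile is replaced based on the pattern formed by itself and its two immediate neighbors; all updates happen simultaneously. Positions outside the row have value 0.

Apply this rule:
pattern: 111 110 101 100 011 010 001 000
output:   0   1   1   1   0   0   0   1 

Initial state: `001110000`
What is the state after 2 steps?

100011111
011000001

011000001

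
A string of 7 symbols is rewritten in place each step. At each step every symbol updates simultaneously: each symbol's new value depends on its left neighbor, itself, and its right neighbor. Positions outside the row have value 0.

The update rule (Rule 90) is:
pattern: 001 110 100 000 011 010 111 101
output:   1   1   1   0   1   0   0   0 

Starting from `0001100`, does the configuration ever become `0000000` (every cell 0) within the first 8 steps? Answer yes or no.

yes

0011110
0110011
1111111
1000001
0100010
1010101
0000000
all cells are 0 at step 7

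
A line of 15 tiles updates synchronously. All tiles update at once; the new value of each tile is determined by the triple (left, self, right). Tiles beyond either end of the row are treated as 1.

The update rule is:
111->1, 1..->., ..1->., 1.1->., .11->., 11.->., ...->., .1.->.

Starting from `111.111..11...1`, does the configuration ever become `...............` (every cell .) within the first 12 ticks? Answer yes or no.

yes

tick 1: 11...1.........
tick 2: 1..............
tick 3: ...............
all cells are . at tick 3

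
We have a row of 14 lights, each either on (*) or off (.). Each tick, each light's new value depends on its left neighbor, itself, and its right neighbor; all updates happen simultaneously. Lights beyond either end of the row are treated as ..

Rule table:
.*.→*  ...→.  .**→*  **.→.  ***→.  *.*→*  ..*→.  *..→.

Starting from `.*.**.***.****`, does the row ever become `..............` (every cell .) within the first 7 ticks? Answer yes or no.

no

.***.**..**...
.*..**...*....
.*..*....*....
.*..*....*....  (fixed point — unchanged through tick 7)
tick 7 is .*..*....*...., still not uniform .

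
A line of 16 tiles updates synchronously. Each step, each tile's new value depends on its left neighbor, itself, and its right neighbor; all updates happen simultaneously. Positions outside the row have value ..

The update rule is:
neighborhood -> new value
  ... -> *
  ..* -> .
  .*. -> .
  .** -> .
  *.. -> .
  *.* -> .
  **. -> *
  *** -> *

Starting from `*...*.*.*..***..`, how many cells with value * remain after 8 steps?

7

..*.........**.*
*...*******..*..
..*..******....*
*.....*****.**..
..***..****..*.*
*..**...***.....
....*.*..**.****
***.......*..***
count of *: 7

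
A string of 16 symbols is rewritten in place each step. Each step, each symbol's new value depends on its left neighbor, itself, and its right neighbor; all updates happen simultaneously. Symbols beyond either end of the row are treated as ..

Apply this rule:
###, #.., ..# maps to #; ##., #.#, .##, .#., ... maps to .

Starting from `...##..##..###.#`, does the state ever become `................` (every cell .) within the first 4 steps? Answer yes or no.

..#..##..##.#...
.#.##..##....#..
#....##..#..#.#.
.#..#..##.##...#
step 4 is .#..#..##.##...#, still not uniform .

no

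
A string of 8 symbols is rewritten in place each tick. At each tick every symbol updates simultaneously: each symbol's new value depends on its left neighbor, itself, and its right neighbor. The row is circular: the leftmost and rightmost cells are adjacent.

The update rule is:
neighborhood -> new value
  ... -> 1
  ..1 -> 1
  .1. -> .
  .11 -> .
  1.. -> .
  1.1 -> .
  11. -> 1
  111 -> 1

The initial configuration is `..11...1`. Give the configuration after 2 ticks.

.1.1.11.
1.....1.

1.....1.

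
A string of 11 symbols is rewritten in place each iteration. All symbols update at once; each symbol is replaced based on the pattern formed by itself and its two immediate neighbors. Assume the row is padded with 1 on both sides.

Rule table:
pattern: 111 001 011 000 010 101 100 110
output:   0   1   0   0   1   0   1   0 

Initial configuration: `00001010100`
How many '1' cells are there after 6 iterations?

8

10011010111
01100010000
00010111001
10110000110
00001001000
10011111101
count of 1: 8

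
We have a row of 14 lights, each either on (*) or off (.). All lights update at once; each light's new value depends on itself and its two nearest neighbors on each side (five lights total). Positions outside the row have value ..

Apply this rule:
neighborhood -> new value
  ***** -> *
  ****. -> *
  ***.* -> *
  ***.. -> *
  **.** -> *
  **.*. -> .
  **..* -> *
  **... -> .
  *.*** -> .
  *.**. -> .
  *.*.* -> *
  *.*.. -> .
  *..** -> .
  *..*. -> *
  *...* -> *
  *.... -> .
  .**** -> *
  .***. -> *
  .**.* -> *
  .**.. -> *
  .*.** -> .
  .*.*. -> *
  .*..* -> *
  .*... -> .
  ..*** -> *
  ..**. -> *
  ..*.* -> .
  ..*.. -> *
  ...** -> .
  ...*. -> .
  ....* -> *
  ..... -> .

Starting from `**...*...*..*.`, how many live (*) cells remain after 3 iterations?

11

**.*.*.*.****.
**.*****..***.
***.*****.***.
count of *: 11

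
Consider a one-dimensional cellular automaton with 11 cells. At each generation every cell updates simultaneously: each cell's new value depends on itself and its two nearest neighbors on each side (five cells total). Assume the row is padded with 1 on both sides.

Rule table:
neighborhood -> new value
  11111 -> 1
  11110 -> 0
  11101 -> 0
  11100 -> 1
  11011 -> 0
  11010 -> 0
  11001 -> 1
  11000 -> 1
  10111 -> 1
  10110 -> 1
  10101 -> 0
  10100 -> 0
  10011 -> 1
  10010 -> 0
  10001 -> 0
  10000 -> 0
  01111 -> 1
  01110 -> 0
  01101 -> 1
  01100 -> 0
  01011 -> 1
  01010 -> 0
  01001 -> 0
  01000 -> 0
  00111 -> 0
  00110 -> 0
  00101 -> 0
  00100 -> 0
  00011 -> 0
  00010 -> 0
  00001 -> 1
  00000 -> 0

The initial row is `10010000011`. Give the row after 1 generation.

11000001001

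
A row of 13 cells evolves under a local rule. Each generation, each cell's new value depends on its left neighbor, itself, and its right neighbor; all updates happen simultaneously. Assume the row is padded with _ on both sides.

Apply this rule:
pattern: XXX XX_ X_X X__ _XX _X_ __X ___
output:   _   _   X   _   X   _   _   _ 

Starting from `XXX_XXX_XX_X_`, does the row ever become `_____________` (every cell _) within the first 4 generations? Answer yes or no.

yes

X__XX__XX_X__
___X___X_X___
________X____
_____________
all cells are _ at generation 4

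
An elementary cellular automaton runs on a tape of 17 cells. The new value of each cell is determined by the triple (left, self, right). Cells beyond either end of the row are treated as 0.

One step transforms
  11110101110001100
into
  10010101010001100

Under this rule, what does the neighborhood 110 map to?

1

At position 3 the neighborhood is 110; the next row has 1 there.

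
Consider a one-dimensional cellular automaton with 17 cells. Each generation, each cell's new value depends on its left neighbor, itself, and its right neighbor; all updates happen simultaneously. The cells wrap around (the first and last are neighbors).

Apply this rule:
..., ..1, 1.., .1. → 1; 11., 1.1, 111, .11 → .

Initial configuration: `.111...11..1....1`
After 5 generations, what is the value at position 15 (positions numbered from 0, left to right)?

....111..11111111
1111...11........
....111..11111111  (repeats generation 1; period 2)
generation 5: ....111..11111111
position 15 holds 1

1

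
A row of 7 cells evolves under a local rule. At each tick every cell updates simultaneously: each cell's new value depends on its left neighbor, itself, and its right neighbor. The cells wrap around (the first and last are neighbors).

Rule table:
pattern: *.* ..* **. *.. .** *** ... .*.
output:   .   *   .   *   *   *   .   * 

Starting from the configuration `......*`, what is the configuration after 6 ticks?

***.***

*....**
.*..***
.*****.
*****.*
****..*
***.***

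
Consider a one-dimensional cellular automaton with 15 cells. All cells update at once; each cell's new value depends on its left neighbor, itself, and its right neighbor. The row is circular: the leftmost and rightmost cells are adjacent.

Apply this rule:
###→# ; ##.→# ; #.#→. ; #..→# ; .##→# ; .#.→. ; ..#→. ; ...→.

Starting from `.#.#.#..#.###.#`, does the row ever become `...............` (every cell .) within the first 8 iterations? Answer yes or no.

no

......#...###..
.......#..####.
........#.#####
#.........#####
##........#####
###.......#####
####......#####
#####.....#####
iteration 8 is #####.....#####, still not uniform .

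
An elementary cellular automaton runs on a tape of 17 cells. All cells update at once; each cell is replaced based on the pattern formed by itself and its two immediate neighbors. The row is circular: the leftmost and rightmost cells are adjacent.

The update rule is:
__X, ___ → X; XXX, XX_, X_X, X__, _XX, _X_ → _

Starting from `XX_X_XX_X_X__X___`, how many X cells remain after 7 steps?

____________X__XX
_XXXXXXXXXXX__X__
X____________X__X
__XXXXXXXXXXX__X_
XX____________X__
___XXXXXXXXXXX__X
_XX____________X_
count of X: 3

3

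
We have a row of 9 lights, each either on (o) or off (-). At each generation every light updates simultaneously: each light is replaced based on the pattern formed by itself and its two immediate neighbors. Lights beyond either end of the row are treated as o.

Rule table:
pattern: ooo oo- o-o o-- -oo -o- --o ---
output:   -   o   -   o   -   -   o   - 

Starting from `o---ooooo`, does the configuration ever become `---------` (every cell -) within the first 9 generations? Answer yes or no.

no

oo-o-----
-o--o---o
--oo-o-o-
oo-o-----  (repeats generation 1; period 3)
generation 9: --oo-o-o-
generation 9 is --oo-o-o-, still not uniform -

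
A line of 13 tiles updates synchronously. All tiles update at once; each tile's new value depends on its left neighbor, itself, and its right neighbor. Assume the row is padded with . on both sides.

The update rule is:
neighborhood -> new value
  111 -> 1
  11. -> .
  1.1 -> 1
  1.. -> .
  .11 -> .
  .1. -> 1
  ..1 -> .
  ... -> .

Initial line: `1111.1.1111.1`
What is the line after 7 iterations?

.....1....1..

.11.111.11.11
...1.1.1..1..
...11111..1..
....111...1..
.....1....1..
.....1....1..  (fixed point — unchanged through iteration 7)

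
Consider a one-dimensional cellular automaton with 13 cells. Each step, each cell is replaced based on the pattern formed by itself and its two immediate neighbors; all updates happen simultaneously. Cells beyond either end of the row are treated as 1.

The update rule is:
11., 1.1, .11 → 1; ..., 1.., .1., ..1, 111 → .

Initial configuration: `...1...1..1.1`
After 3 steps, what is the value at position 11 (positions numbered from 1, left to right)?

.

...........11
...........1.
............1
position 11 holds .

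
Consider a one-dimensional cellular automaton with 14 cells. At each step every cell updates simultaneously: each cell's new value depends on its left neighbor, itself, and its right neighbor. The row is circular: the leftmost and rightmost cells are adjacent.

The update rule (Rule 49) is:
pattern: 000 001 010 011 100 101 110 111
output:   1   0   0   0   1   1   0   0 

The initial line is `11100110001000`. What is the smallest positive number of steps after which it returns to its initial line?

00010001100110
11001100010001
00100011001100
10011000100011
01000110011000
00110001000111
10001100110000
01100010001110
00011001100001
11000100011100
00110011000010
10001000111001
01100110000100
00010001110011
11001100001000
00100011100110
10011000010001
01000111001100
00110000100011
10001110011000
01100001000110
00011100110001
11000010001100
00111001100010
10000100011001
01110011000100
00001000110011
11100110001000

28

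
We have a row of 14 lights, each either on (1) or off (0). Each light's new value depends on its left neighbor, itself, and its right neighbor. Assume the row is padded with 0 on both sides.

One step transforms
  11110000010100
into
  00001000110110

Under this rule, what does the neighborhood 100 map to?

1

At position 4 the neighborhood is 100; the next row has 1 there.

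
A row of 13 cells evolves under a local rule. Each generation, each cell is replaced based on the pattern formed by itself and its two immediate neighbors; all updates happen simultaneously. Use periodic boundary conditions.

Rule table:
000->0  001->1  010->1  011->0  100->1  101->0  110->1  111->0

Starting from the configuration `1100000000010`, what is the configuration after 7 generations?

0110000000110
1011000001011
1001100011000
1110110101101
0010010100100
0111110111110
1000010000011

1000010000011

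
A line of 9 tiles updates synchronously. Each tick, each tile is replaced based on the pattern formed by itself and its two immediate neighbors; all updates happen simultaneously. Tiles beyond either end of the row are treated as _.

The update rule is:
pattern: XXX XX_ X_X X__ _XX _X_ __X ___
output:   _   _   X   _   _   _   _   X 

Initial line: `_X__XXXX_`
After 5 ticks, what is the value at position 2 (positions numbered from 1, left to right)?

_

_________
XXXXXXXXX
_________  (repeats tick 1; period 2)
tick 5: _________
position 2 holds _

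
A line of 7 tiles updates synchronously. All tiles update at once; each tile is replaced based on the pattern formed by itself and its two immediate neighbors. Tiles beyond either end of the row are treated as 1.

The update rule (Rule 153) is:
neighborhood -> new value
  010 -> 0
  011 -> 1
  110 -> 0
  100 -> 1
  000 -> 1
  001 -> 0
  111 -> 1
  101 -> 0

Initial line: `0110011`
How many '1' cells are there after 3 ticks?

tick 1: 0101011
tick 2: 0000011
tick 3: 1111011
count of 1: 6

6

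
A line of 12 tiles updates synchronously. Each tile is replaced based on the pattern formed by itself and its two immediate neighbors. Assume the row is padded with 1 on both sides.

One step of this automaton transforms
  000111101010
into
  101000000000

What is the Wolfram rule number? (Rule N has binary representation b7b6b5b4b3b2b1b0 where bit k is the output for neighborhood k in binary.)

position 4: 111 → 0  (bit 7 = 0)
position 6: 110 → 0  (bit 6 = 0)
position 7: 101 → 0  (bit 5 = 0)
position 0: 100 → 1  (bit 4 = 1)
position 3: 011 → 0  (bit 3 = 0)
position 8: 010 → 0  (bit 2 = 0)
position 2: 001 → 1  (bit 1 = 1)
position 1: 000 → 0  (bit 0 = 0)
bits b7..b0 = 00010010 = 18

18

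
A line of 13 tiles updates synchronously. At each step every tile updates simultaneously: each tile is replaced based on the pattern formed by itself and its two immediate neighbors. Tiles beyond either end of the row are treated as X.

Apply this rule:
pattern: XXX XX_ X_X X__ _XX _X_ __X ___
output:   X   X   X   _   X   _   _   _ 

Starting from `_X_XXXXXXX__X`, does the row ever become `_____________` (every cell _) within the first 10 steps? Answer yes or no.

no

step 1: X_XXXXXXXX__X
step 2: XXXXXXXXXX__X
step 3: XXXXXXXXXX__X  (fixed point — unchanged through step 10)
step 10 is XXXXXXXXXX__X, still not uniform _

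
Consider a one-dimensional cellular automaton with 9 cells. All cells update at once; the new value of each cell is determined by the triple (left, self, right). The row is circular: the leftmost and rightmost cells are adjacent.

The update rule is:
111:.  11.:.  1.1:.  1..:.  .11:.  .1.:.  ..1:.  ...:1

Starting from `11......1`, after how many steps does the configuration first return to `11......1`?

step 1: ...1111..
step 2: 11......1

2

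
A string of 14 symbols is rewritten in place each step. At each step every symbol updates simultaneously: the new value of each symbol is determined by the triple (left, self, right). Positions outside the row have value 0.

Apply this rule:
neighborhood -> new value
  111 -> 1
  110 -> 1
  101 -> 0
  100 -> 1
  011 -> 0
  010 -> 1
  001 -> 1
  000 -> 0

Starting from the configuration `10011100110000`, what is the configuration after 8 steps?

step 1: 11101111011000
step 2: 01100111001100
step 3: 10111011110110
step 4: 10011001110011
step 5: 11101110111101
step 6: 01100110011101
step 7: 10111011101101
step 8: 10011001100101

10011001100101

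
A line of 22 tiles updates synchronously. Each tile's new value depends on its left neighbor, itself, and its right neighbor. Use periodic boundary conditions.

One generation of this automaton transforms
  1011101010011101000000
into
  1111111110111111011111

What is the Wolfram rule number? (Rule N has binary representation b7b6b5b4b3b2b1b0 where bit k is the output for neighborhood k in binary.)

position 3: 111 → 1  (bit 7 = 1)
position 4: 110 → 1  (bit 6 = 1)
position 1: 101 → 1  (bit 5 = 1)
position 9: 100 → 0  (bit 4 = 0)
position 2: 011 → 1  (bit 3 = 1)
position 0: 010 → 1  (bit 2 = 1)
position 10: 001 → 1  (bit 1 = 1)
position 17: 000 → 1  (bit 0 = 1)
bits b7..b0 = 11101111 = 239

239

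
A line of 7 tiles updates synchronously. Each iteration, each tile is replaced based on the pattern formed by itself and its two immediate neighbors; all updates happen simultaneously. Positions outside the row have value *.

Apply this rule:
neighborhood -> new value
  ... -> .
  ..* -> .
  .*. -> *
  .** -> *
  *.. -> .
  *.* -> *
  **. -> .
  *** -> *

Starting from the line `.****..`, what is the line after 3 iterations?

**.....

****...
***....
**.....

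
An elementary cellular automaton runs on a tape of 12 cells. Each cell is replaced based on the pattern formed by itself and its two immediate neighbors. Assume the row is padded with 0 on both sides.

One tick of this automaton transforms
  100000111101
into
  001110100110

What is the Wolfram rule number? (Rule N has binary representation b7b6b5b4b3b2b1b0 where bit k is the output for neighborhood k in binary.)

105

position 7: 111 → 0  (bit 7 = 0)
position 9: 110 → 1  (bit 6 = 1)
position 10: 101 → 1  (bit 5 = 1)
position 1: 100 → 0  (bit 4 = 0)
position 6: 011 → 1  (bit 3 = 1)
position 0: 010 → 0  (bit 2 = 0)
position 5: 001 → 0  (bit 1 = 0)
position 2: 000 → 1  (bit 0 = 1)
bits b7..b0 = 01101001 = 105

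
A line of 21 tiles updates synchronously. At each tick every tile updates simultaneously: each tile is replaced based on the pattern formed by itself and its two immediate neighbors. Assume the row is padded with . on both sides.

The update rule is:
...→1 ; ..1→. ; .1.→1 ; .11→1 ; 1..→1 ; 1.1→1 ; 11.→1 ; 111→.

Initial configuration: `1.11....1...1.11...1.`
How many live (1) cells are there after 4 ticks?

14

tick 1: 1111111.111.111111.11
tick 2: 1.....111.111....1111
tick 3: 11111.1.111.1111.1..1
tick 4: 1...11111.111..1111.1
count of 1: 14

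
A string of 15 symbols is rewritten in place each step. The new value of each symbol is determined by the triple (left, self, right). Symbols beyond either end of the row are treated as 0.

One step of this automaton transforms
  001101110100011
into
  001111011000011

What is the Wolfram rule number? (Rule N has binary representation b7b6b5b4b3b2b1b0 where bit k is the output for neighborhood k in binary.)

104

position 6: 111 → 0  (bit 7 = 0)
position 3: 110 → 1  (bit 6 = 1)
position 4: 101 → 1  (bit 5 = 1)
position 10: 100 → 0  (bit 4 = 0)
position 2: 011 → 1  (bit 3 = 1)
position 9: 010 → 0  (bit 2 = 0)
position 1: 001 → 0  (bit 1 = 0)
position 0: 000 → 0  (bit 0 = 0)
bits b7..b0 = 01101000 = 104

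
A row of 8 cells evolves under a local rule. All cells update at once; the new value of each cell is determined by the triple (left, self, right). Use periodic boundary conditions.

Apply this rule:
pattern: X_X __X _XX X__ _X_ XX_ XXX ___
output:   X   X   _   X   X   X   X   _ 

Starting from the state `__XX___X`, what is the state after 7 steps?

XX_XX_XX
XXX_XX_X
XXXX_XX_
_XXXX_XX
X_XXXX_X
XX_XXXX_
_XX_XXXX

_XX_XXXX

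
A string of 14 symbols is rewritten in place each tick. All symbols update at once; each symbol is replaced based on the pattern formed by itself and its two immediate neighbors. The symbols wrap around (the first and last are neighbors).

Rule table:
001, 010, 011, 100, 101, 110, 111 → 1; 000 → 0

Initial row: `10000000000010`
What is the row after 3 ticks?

11110000011111

tick 1: 11000000000111
tick 2: 11100000001111
tick 3: 11110000011111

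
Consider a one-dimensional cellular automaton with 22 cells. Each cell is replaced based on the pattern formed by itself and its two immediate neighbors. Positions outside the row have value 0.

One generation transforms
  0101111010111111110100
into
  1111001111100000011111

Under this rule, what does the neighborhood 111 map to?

0

At position 4 the neighborhood is 111; the next row has 0 there.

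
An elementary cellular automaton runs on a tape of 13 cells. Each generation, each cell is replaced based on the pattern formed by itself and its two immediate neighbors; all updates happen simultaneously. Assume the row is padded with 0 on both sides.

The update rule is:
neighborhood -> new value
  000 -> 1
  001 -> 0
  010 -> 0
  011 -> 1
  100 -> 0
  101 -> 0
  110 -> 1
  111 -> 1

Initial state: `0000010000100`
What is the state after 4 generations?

1111000110001
1111010110100
1111000110001  (repeats generation 1; period 2)
generation 4: 1111010110100

1111010110100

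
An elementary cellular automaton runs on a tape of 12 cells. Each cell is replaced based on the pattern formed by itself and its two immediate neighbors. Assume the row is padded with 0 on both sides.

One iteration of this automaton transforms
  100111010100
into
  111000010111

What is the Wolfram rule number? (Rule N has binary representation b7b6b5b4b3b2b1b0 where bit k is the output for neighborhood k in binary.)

position 4: 111 → 0  (bit 7 = 0)
position 5: 110 → 0  (bit 6 = 0)
position 6: 101 → 0  (bit 5 = 0)
position 1: 100 → 1  (bit 4 = 1)
position 3: 011 → 0  (bit 3 = 0)
position 0: 010 → 1  (bit 2 = 1)
position 2: 001 → 1  (bit 1 = 1)
position 11: 000 → 1  (bit 0 = 1)
bits b7..b0 = 00010111 = 23

23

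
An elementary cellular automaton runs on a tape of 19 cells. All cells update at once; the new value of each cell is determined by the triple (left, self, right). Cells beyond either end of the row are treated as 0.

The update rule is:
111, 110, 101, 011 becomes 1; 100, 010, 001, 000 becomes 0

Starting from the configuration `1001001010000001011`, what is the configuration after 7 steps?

step 1: 0000000100000000111
step 2: 0000000000000000111
step 3: 0000000000000000111  (fixed point — unchanged through step 7)

0000000000000000111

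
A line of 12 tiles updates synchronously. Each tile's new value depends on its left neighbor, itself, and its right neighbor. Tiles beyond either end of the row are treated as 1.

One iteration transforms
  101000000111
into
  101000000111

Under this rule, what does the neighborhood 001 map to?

At position 8 the neighborhood is 001; the next row has 0 there.

0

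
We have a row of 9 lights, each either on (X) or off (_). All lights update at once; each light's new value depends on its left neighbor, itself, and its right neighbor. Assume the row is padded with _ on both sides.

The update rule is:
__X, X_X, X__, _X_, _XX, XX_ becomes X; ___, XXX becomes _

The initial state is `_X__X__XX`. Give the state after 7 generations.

generation 1: XXXXXXXXX
generation 2: X_______X
generation 3: XX_____XX
generation 4: XXX___XXX
generation 5: X_XX_XX_X
generation 6: XXXXXXXXX  (repeats generation 1; period 5)
generation 7: X_______X

X_______X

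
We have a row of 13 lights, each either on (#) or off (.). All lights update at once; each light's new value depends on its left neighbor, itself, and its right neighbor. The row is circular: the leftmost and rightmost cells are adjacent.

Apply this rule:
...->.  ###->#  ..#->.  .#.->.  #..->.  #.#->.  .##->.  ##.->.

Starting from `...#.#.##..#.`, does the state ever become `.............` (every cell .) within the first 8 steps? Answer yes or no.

.............
all cells are . at step 1

yes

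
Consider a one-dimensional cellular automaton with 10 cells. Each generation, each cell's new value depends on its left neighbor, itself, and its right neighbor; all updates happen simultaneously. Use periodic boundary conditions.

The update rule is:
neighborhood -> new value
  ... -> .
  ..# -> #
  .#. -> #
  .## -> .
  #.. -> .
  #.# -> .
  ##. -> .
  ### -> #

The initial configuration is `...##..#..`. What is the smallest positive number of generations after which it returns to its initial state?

10

..#...##..
.##..#....
#...##....
#..#.....#
..##....#.
.#.....##.
##....#...
.....##..#
....#...##
...##..#..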